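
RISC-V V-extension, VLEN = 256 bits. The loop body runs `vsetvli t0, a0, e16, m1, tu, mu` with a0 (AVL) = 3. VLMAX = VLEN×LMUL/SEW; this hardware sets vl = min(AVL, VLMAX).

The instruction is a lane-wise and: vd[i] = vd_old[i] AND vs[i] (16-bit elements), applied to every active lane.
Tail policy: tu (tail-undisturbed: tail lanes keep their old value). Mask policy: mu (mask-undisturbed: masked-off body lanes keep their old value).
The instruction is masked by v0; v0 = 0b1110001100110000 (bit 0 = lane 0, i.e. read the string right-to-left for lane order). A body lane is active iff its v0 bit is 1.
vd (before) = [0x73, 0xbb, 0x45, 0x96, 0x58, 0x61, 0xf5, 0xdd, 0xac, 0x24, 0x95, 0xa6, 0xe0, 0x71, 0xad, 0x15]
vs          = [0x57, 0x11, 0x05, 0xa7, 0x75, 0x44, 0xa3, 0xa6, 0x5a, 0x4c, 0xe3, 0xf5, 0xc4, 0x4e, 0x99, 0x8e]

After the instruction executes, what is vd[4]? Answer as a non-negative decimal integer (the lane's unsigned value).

lanes per group: 256·1/16 = 16
vl ← min(3, 16) = 3
[0] mask-off/keep = 0x73
[1] mask-off/keep = 0xbb
[2] mask-off/keep = 0x45
[3] tail/keep = 0x96
[4] tail/keep = 0x58
[5] tail/keep = 0x61
[6] tail/keep = 0xf5
[7] tail/keep = 0xdd
[8] tail/keep = 0xac
[9] tail/keep = 0x24
[10] tail/keep = 0x95
[11] tail/keep = 0xa6
[12] tail/keep = 0xe0
[13] tail/keep = 0x71
[14] tail/keep = 0xad
[15] tail/keep = 0x15

vd[4] = 88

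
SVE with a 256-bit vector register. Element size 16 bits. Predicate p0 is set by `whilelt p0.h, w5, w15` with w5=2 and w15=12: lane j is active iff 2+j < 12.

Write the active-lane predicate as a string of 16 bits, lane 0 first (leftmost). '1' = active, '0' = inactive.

register lanes = 256/16 = 16
whilelt: lane j active iff 2+j < 12 → j < 10 → 10 active
bits (lane 0 leftmost): 1111111111000000

predicate = 1111111111000000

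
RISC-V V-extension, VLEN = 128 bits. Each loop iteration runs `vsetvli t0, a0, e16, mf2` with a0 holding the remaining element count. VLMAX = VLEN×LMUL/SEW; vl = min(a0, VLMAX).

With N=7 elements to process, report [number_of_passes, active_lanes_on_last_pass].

[iterations, last_vl] = [2, 3]

lanes per group: 128·1/2/16 = 4
N=7: ⌈7/4⌉ = 2 iters; last vl = 7 − 1×4 = 3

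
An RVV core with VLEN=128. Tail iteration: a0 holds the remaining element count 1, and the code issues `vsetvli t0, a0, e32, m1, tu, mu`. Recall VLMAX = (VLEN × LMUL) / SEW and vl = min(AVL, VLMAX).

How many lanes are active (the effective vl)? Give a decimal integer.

VLMAX = (128 × 1) / 32 = 4 lanes
vl = min(AVL, VLMAX) = min(1, 4) = 1

vl = 1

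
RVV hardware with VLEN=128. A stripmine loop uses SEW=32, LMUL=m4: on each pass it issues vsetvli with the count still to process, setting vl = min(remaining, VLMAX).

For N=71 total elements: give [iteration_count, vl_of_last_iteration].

[iterations, last_vl] = [5, 7]

VLMAX = VLEN×LMUL/SEW = 128×4/32 = 16
N=71: ⌈71/16⌉ = 5 iters; last vl = 71 − 4×16 = 7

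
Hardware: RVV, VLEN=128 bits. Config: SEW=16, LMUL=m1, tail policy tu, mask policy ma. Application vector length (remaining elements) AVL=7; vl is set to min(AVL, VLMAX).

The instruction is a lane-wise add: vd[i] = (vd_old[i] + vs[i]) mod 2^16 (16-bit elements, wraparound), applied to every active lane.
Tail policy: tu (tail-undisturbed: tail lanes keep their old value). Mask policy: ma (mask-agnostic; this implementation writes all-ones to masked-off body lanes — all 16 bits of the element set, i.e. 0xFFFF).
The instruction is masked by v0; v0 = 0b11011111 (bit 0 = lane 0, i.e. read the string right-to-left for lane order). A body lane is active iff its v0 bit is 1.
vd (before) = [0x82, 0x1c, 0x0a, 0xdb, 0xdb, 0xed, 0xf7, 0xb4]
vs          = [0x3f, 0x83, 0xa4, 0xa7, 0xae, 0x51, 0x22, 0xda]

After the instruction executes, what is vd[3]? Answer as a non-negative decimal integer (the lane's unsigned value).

lanes per group: 128·1/16 = 8
vl ← min(7, 8) = 7
[0] add(0x82,0x3f) = 0xc1
[1] add(0x1c,0x83) = 0x9f
[2] add(0x0a,0xa4) = 0xae
[3] add(0xdb,0xa7) = 0x182
[4] add(0xdb,0xae) = 0x189
[5] mask-off/ones = 0xffff
[6] add(0xf7,0x22) = 0x119
[7] tail/keep = 0xb4

vd[3] = 386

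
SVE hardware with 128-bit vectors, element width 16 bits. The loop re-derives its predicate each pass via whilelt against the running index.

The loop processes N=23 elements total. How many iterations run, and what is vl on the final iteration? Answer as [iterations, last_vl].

register lanes = 128/16 = 8
iterations = ceil(23/8) = 3; final-pass vl = 7

[iterations, last_vl] = [3, 7]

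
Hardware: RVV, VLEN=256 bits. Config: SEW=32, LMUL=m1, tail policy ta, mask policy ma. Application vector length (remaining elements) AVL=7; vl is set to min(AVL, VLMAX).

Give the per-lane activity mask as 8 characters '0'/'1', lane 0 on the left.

lanes per group: 256·1/32 = 8
vl = min(AVL, VLMAX) = min(7, 8) = 7
bits (lane 0 leftmost): 11111110

predicate = 11111110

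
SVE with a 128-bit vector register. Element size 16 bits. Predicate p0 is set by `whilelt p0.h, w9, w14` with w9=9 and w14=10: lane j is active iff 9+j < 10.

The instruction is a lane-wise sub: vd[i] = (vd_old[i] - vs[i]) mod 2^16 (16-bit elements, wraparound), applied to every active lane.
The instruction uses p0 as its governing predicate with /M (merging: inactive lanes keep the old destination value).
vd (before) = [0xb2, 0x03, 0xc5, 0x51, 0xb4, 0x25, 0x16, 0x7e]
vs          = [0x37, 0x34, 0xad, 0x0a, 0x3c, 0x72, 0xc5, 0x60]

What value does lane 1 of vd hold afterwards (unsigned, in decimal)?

vd[1] = 3

register lanes = 128/16 = 8
p0[j] = (9+j < 10); true for j=0..0 → 1 lanes set
lane  0: sub(0xb2,0x37) ⇒ 0x7b
lane  1: tail/keep ⇒ 0x03
lane  2: tail/keep ⇒ 0xc5
lane  3: tail/keep ⇒ 0x51
lane  4: tail/keep ⇒ 0xb4
lane  5: tail/keep ⇒ 0x25
lane  6: tail/keep ⇒ 0x16
lane  7: tail/keep ⇒ 0x7e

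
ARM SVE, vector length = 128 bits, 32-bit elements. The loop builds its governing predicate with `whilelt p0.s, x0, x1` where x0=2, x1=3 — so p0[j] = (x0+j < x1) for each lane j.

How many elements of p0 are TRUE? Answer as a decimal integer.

128-bit reg / 32-bit elem → 4 lanes
active while 2+j < 3, i.e. j ∈ [0,1) capped at 4 ⇒ 1

vl = 1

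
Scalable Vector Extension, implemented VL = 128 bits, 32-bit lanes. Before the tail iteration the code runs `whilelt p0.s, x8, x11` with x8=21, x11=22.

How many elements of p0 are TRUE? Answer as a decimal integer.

vl = 1

128-bit reg / 32-bit elem → 4 lanes
p0[j] = (21+j < 22); true for j=0..0 → 1 lanes set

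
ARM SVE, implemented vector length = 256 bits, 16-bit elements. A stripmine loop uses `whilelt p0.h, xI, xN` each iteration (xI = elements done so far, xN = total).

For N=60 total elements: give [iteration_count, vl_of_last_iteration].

register lanes = 256/16 = 16
60 elements at 16/iter → 4 passes, remainder 12 on the last

[iterations, last_vl] = [4, 12]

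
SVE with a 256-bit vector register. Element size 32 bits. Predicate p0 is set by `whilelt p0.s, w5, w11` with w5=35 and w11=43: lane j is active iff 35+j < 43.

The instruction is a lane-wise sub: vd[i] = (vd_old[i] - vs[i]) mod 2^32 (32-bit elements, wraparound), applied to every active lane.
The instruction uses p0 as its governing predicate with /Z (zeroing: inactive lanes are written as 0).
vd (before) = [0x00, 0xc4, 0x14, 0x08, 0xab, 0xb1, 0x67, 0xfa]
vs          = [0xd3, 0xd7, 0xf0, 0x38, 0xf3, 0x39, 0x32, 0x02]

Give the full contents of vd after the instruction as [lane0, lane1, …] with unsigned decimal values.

register lanes = 256/32 = 8
p0[j] = (35+j < 43); true for j=0..7 → 8 lanes set
lane  0: sub(0x00,0xd3) ⇒ 0xffffff2d
lane  1: sub(0xc4,0xd7) ⇒ 0xffffffed
lane  2: sub(0x14,0xf0) ⇒ 0xffffff24
lane  3: sub(0x08,0x38) ⇒ 0xffffffd0
lane  4: sub(0xab,0xf3) ⇒ 0xffffffb8
lane  5: sub(0xb1,0x39) ⇒ 0x78
lane  6: sub(0x67,0x32) ⇒ 0x35
lane  7: sub(0xfa,0x02) ⇒ 0xf8

vd = [4294967085, 4294967277, 4294967076, 4294967248, 4294967224, 120, 53, 248]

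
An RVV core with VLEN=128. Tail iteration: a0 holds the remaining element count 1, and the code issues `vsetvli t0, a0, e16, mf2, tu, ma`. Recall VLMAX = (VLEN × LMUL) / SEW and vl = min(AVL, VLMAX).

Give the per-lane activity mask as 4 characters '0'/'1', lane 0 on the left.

lanes per group: 128·1/2/16 = 4
vl ← min(1, 4) = 1
bits (lane 0 leftmost): 1000

predicate = 1000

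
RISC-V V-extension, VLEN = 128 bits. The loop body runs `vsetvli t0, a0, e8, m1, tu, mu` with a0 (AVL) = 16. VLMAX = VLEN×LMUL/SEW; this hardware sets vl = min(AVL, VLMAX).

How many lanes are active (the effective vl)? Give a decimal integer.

lanes per group: 128·1/8 = 16
vl = min(AVL, VLMAX) = min(16, 16) = 16

vl = 16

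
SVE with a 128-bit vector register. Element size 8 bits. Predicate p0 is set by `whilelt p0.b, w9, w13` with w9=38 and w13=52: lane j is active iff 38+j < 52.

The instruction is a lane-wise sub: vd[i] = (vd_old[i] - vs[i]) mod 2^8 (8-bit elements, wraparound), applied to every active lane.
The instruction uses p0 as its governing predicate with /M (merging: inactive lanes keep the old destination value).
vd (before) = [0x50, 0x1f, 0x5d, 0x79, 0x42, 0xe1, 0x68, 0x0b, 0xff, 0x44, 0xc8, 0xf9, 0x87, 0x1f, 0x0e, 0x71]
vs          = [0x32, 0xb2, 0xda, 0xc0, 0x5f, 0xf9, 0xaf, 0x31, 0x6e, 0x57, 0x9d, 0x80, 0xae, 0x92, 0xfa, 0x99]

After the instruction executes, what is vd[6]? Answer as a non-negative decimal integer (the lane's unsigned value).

vd[6] = 185

register lanes = 128/8 = 16
p0[j] = (38+j < 52); true for j=0..13 → 14 lanes set
[0] sub(0x50,0x32) = 0x1e
[1] sub(0x1f,0xb2) = 0x6d
[2] sub(0x5d,0xda) = 0x83
[3] sub(0x79,0xc0) = 0xb9
[4] sub(0x42,0x5f) = 0xe3
[5] sub(0xe1,0xf9) = 0xe8
[6] sub(0x68,0xaf) = 0xb9
[7] sub(0x0b,0x31) = 0xda
[8] sub(0xff,0x6e) = 0x91
[9] sub(0x44,0x57) = 0xed
[10] sub(0xc8,0x9d) = 0x2b
[11] sub(0xf9,0x80) = 0x79
[12] sub(0x87,0xae) = 0xd9
[13] sub(0x1f,0x92) = 0x8d
[14] tail/keep = 0x0e
[15] tail/keep = 0x71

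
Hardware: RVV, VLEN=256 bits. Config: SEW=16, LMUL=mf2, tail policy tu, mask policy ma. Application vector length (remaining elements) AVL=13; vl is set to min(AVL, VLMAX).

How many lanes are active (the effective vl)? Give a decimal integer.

vl = 8

VLMAX = VLEN×LMUL/SEW = 256×1/2/16 = 8
AVL=13 > VLMAX=8, so vl = 8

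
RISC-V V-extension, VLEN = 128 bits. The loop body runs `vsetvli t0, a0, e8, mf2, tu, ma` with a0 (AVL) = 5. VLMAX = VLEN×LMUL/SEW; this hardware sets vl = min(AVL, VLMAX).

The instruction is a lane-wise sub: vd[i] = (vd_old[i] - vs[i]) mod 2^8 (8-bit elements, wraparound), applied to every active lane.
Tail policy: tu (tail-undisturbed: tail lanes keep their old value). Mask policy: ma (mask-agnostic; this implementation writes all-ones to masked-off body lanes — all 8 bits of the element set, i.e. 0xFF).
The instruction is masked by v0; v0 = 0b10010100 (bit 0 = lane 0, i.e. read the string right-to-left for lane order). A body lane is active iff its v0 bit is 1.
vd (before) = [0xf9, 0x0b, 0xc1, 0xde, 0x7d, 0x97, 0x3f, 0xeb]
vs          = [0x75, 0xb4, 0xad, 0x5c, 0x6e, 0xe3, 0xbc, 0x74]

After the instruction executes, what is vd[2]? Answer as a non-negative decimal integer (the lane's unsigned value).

VLMAX = VLEN×LMUL/SEW = 128×1/2/8 = 8
AVL=5 ≤ VLMAX=8, so vl = 5
lane  0: mask-off/ones ⇒ 0xff
lane  1: mask-off/ones ⇒ 0xff
lane  2: sub(0xc1,0xad) ⇒ 0x14
lane  3: mask-off/ones ⇒ 0xff
lane  4: sub(0x7d,0x6e) ⇒ 0x0f
lane  5: tail/keep ⇒ 0x97
lane  6: tail/keep ⇒ 0x3f
lane  7: tail/keep ⇒ 0xeb

vd[2] = 20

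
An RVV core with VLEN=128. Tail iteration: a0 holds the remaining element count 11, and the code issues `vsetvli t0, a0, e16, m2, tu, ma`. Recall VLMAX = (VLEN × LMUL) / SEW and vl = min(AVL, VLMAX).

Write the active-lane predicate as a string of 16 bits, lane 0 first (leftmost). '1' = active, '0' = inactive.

predicate = 1111111111100000

VLMAX = (128 × 2) / 16 = 16 lanes
AVL=11 ≤ VLMAX=16, so vl = 11
bits (lane 0 leftmost): 1111111111100000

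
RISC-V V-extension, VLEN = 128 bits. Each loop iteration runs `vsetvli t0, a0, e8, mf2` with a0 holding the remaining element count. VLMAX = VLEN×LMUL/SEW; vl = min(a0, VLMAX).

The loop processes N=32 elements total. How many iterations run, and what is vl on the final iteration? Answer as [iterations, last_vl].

[iterations, last_vl] = [4, 8]

VLMAX = (128 × 1/2) / 8 = 8 lanes
N=32: ⌈32/8⌉ = 4 iters; last vl = 32 − 3×8 = 8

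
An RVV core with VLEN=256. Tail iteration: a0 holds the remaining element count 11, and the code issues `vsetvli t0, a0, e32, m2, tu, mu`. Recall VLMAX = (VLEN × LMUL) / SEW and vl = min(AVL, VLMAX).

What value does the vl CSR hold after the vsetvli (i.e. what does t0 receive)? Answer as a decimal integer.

VLMAX = (256 × 2) / 32 = 16 lanes
AVL=11 ≤ VLMAX=16, so vl = 11

vl = 11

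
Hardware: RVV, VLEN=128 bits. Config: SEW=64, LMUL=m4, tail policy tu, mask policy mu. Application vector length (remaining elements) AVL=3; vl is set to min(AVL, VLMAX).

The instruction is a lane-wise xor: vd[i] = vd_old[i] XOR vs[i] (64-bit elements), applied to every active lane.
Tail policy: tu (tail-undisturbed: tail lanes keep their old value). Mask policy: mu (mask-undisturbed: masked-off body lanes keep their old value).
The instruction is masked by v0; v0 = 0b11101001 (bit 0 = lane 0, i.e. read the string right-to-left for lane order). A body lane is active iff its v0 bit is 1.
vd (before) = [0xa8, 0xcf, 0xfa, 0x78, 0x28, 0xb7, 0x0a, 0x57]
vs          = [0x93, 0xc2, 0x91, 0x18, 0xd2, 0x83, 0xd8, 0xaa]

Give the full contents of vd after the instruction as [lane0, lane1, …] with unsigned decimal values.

vd = [59, 207, 250, 120, 40, 183, 10, 87]

VLMAX = VLEN×LMUL/SEW = 128×4/64 = 8
vl ← min(3, 8) = 3
vd[0] xor(0xa8,0x93) -> 0x3b
vd[1] mask-off/keep -> 0xcf
vd[2] mask-off/keep -> 0xfa
vd[3] tail/keep -> 0x78
vd[4] tail/keep -> 0x28
vd[5] tail/keep -> 0xb7
vd[6] tail/keep -> 0x0a
vd[7] tail/keep -> 0x57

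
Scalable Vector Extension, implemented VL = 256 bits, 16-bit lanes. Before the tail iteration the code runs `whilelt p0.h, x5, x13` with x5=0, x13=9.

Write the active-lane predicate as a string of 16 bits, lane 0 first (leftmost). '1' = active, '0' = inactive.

predicate = 1111111110000000

register lanes = 256/16 = 16
p0[j] = (0+j < 9); true for j=0..8 → 9 lanes set
bits (lane 0 leftmost): 1111111110000000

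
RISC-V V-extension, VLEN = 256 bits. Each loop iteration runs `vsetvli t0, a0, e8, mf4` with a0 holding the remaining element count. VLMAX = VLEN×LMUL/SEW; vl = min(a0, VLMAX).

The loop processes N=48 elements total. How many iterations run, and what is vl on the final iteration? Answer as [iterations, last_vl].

[iterations, last_vl] = [6, 8]

VLMAX = VLEN×LMUL/SEW = 256×1/4/8 = 8
iterations = ceil(48/8) = 6; final-pass vl = 8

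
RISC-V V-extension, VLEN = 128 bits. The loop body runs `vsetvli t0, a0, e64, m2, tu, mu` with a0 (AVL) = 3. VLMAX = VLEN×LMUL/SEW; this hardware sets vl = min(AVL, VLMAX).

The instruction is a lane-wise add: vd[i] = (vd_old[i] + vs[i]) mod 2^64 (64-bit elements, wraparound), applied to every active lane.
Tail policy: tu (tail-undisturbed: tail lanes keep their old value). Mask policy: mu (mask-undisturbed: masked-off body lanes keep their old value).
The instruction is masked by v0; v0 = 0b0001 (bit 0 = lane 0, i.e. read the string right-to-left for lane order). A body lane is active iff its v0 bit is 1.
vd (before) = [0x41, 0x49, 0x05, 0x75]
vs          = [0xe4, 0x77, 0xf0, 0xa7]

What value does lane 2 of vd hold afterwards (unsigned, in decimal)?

VLMAX = VLEN×LMUL/SEW = 128×2/64 = 4
vl = min(AVL, VLMAX) = min(3, 4) = 3
[0] add(0x41,0xe4) = 0x125
[1] mask-off/keep = 0x49
[2] mask-off/keep = 0x05
[3] tail/keep = 0x75

vd[2] = 5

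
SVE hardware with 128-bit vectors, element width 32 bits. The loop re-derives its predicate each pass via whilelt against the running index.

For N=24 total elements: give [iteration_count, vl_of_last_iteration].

[iterations, last_vl] = [6, 4]

lane count: 128 div 32 = 4
N=24: ⌈24/4⌉ = 6 iters; last vl = 24 − 5×4 = 4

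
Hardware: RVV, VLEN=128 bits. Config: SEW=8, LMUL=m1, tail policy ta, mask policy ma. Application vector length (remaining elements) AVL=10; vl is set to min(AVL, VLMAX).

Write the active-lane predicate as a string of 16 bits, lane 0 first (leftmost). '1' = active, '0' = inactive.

predicate = 1111111111000000

lanes per group: 128·1/8 = 16
AVL=10 ≤ VLMAX=16, so vl = 10
bits (lane 0 leftmost): 1111111111000000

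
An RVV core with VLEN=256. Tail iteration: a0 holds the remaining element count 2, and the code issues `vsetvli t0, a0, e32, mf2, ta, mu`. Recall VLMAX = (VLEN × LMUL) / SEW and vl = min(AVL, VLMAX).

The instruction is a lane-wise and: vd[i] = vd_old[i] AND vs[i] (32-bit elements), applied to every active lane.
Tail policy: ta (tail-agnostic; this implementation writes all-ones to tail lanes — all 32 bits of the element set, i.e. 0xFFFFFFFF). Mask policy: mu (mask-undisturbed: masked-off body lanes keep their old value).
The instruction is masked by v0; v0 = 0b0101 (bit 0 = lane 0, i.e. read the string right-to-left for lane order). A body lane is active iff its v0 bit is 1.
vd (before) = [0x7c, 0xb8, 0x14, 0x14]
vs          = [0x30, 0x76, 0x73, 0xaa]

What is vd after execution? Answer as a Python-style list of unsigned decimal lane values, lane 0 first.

vd = [48, 184, 4294967295, 4294967295]

VLMAX = (256 × 1/2) / 32 = 4 lanes
vl = min(AVL, VLMAX) = min(2, 4) = 2
lane  0: and(0x7c,0x30) ⇒ 0x30
lane  1: mask-off/keep ⇒ 0xb8
lane  2: tail/ones ⇒ 0xffffffff
lane  3: tail/ones ⇒ 0xffffffff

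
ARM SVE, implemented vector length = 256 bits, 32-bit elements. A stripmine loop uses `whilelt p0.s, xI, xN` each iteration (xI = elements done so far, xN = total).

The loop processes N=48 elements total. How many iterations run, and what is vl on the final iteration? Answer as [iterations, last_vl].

[iterations, last_vl] = [6, 8]

256-bit reg / 32-bit elem → 8 lanes
48 elements at 8/iter → 6 passes, remainder 8 on the last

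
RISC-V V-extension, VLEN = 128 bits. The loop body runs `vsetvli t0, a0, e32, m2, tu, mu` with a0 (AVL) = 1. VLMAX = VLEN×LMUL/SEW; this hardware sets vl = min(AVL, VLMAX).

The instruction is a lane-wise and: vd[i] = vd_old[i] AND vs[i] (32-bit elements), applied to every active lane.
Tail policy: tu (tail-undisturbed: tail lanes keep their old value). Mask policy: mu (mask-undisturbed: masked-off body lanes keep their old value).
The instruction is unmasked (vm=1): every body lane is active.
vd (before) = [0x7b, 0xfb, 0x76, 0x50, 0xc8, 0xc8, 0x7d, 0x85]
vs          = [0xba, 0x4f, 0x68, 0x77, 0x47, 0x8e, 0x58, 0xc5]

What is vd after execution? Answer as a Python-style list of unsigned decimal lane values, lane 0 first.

VLMAX = VLEN×LMUL/SEW = 128×2/32 = 8
AVL=1 ≤ VLMAX=8, so vl = 1
  i=0: and(0x7b,0xba) → 58
  i=1: tail/keep → 251
  i=2: tail/keep → 118
  i=3: tail/keep → 80
  i=4: tail/keep → 200
  i=5: tail/keep → 200
  i=6: tail/keep → 125
  i=7: tail/keep → 133

vd = [58, 251, 118, 80, 200, 200, 125, 133]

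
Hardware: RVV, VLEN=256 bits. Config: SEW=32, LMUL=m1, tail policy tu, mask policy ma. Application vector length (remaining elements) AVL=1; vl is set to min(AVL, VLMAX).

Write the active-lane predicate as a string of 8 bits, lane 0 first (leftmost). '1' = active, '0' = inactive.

lanes per group: 256·1/32 = 8
vl ← min(1, 8) = 1
bits (lane 0 leftmost): 10000000

predicate = 10000000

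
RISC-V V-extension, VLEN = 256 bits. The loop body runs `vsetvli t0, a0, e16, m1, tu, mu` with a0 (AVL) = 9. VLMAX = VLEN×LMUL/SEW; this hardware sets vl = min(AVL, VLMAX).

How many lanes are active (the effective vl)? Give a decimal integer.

vl = 9

lanes per group: 256·1/16 = 16
vl = min(AVL, VLMAX) = min(9, 16) = 9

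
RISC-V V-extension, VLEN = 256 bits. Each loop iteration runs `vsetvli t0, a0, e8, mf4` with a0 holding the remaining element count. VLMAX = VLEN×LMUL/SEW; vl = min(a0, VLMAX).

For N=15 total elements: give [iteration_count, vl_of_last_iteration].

VLMAX = (256 × 1/4) / 8 = 8 lanes
15 elements at 8/iter → 2 passes, remainder 7 on the last

[iterations, last_vl] = [2, 7]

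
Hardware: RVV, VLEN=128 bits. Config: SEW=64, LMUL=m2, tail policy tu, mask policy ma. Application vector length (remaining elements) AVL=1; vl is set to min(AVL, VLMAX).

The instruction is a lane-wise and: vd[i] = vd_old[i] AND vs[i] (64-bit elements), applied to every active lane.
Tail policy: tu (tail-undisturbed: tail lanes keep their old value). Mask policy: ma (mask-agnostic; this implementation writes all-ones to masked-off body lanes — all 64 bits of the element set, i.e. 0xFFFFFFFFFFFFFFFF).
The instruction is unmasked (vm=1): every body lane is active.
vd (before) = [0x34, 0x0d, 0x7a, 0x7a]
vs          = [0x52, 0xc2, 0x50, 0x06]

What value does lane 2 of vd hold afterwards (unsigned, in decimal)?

vd[2] = 122

lanes per group: 128·2/64 = 4
vl ← min(1, 4) = 1
vd[0] and(0x34,0x52) -> 0x10
vd[1] tail/keep -> 0x0d
vd[2] tail/keep -> 0x7a
vd[3] tail/keep -> 0x7a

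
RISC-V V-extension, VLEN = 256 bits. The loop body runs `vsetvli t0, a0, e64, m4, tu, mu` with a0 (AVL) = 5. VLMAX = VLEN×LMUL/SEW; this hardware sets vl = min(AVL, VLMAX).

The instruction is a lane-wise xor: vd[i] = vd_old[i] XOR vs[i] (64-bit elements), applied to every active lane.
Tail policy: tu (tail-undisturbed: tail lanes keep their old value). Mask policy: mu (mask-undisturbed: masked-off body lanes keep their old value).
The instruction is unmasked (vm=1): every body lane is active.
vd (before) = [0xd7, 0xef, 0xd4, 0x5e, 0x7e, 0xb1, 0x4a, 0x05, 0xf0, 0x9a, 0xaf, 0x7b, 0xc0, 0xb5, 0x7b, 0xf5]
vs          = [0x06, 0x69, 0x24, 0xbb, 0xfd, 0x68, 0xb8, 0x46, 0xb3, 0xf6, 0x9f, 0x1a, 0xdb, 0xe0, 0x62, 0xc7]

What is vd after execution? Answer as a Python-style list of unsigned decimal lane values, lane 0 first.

lanes per group: 256·4/64 = 16
vl = min(AVL, VLMAX) = min(5, 16) = 5
lane  0: xor(0xd7,0x06) ⇒ 0xd1
lane  1: xor(0xef,0x69) ⇒ 0x86
lane  2: xor(0xd4,0x24) ⇒ 0xf0
lane  3: xor(0x5e,0xbb) ⇒ 0xe5
lane  4: xor(0x7e,0xfd) ⇒ 0x83
lane  5: tail/keep ⇒ 0xb1
lane  6: tail/keep ⇒ 0x4a
lane  7: tail/keep ⇒ 0x05
lane  8: tail/keep ⇒ 0xf0
lane  9: tail/keep ⇒ 0x9a
lane 10: tail/keep ⇒ 0xaf
lane 11: tail/keep ⇒ 0x7b
lane 12: tail/keep ⇒ 0xc0
lane 13: tail/keep ⇒ 0xb5
lane 14: tail/keep ⇒ 0x7b
lane 15: tail/keep ⇒ 0xf5

vd = [209, 134, 240, 229, 131, 177, 74, 5, 240, 154, 175, 123, 192, 181, 123, 245]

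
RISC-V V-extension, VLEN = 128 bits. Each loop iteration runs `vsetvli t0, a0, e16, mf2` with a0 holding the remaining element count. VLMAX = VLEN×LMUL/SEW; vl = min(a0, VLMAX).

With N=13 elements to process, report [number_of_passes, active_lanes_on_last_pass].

[iterations, last_vl] = [4, 1]

lanes per group: 128·1/2/16 = 4
iterations = ceil(13/4) = 4; final-pass vl = 1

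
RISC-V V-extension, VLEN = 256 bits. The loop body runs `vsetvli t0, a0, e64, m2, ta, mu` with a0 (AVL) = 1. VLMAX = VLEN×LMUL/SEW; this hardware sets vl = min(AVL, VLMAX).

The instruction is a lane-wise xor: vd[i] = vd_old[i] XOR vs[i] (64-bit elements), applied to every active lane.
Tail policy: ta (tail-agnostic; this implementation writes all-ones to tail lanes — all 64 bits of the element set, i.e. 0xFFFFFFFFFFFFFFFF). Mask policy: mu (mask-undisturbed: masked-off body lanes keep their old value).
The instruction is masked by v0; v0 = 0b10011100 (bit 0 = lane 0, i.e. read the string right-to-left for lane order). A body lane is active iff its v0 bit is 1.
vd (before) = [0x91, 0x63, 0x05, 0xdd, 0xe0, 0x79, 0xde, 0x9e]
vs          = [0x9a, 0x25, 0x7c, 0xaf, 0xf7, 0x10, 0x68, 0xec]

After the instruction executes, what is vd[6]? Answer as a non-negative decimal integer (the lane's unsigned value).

vd[6] = 18446744073709551615

lanes per group: 256·2/64 = 8
vl = min(AVL, VLMAX) = min(1, 8) = 1
  i=0: mask-off/keep → 145
  i=1: tail/ones → 18446744073709551615
  i=2: tail/ones → 18446744073709551615
  i=3: tail/ones → 18446744073709551615
  i=4: tail/ones → 18446744073709551615
  i=5: tail/ones → 18446744073709551615
  i=6: tail/ones → 18446744073709551615
  i=7: tail/ones → 18446744073709551615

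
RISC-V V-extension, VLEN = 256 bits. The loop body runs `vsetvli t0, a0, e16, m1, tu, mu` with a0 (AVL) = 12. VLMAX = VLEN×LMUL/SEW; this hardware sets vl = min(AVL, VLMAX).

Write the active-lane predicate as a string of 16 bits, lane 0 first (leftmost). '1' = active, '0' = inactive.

lanes per group: 256·1/16 = 16
AVL=12 ≤ VLMAX=16, so vl = 12
bits (lane 0 leftmost): 1111111111110000

predicate = 1111111111110000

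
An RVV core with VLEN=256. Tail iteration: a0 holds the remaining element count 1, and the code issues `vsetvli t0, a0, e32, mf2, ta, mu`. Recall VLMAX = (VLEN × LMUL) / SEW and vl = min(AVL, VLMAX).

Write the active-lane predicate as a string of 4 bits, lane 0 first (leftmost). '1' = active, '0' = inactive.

lanes per group: 256·1/2/32 = 4
vl ← min(1, 4) = 1
bits (lane 0 leftmost): 1000

predicate = 1000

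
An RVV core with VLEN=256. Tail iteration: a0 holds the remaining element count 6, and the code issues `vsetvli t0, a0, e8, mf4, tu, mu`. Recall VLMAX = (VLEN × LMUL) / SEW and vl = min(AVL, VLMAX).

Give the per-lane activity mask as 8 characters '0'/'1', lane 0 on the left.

VLMAX = VLEN×LMUL/SEW = 256×1/4/8 = 8
AVL=6 ≤ VLMAX=8, so vl = 6
bits (lane 0 leftmost): 11111100

predicate = 11111100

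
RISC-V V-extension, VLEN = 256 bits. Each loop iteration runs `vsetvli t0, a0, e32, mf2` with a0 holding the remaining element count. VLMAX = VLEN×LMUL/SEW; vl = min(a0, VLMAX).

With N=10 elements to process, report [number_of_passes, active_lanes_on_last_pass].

VLMAX = (256 × 1/2) / 32 = 4 lanes
iterations = ceil(10/4) = 3; final-pass vl = 2

[iterations, last_vl] = [3, 2]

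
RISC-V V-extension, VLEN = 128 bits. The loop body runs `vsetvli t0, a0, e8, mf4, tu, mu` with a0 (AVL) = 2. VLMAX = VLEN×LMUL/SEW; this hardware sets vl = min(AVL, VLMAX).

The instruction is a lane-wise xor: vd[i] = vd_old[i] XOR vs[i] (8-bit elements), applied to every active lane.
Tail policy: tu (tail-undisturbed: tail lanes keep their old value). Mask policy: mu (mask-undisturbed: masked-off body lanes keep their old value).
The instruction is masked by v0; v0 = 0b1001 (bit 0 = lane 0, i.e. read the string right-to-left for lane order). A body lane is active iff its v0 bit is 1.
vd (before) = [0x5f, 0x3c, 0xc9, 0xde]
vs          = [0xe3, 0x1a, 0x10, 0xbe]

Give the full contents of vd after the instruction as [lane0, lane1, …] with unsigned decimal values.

vd = [188, 60, 201, 222]

lanes per group: 128·1/4/8 = 4
vl ← min(2, 4) = 2
  i=0: xor(0x5f,0xe3) → 188
  i=1: mask-off/keep → 60
  i=2: tail/keep → 201
  i=3: tail/keep → 222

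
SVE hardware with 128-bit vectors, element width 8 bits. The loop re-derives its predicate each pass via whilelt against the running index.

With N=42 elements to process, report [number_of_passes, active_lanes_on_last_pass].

[iterations, last_vl] = [3, 10]

128-bit reg / 8-bit elem → 16 lanes
iterations = ceil(42/16) = 3; final-pass vl = 10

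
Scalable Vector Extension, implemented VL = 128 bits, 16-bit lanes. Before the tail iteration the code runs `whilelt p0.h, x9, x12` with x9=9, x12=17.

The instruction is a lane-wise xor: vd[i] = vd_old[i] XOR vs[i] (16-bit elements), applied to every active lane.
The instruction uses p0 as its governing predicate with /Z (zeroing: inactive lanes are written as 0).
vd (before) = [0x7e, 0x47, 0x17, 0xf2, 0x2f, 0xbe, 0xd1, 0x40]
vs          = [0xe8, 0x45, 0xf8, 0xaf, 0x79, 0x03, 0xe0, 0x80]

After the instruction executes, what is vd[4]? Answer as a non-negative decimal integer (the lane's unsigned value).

vd[4] = 86

register lanes = 128/16 = 8
p0[j] = (9+j < 17); true for j=0..7 → 8 lanes set
vd[0] xor(0x7e,0xe8) -> 0x96
vd[1] xor(0x47,0x45) -> 0x02
vd[2] xor(0x17,0xf8) -> 0xef
vd[3] xor(0xf2,0xaf) -> 0x5d
vd[4] xor(0x2f,0x79) -> 0x56
vd[5] xor(0xbe,0x03) -> 0xbd
vd[6] xor(0xd1,0xe0) -> 0x31
vd[7] xor(0x40,0x80) -> 0xc0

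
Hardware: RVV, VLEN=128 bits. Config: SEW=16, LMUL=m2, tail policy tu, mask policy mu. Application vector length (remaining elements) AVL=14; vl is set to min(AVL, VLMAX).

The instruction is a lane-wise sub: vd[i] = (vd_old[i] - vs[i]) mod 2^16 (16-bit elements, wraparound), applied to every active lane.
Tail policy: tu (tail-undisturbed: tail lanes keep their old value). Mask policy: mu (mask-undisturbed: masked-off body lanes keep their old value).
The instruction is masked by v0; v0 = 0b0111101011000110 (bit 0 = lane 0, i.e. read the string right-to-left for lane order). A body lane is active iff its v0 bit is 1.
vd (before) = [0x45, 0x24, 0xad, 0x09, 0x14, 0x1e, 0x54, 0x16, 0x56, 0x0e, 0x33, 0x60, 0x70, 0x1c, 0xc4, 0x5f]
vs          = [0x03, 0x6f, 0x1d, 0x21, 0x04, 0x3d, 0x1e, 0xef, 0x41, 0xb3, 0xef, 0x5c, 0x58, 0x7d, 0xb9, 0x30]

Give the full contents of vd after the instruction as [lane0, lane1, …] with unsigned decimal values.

VLMAX = (128 × 2) / 16 = 16 lanes
vl ← min(14, 16) = 14
vd[0] mask-off/keep -> 0x45
vd[1] sub(0x24,0x6f) -> 0xffb5
vd[2] sub(0xad,0x1d) -> 0x90
vd[3] mask-off/keep -> 0x09
vd[4] mask-off/keep -> 0x14
vd[5] mask-off/keep -> 0x1e
vd[6] sub(0x54,0x1e) -> 0x36
vd[7] sub(0x16,0xef) -> 0xff27
vd[8] mask-off/keep -> 0x56
vd[9] sub(0x0e,0xb3) -> 0xff5b
vd[10] mask-off/keep -> 0x33
vd[11] sub(0x60,0x5c) -> 0x04
vd[12] sub(0x70,0x58) -> 0x18
vd[13] sub(0x1c,0x7d) -> 0xff9f
vd[14] tail/keep -> 0xc4
vd[15] tail/keep -> 0x5f

vd = [69, 65461, 144, 9, 20, 30, 54, 65319, 86, 65371, 51, 4, 24, 65439, 196, 95]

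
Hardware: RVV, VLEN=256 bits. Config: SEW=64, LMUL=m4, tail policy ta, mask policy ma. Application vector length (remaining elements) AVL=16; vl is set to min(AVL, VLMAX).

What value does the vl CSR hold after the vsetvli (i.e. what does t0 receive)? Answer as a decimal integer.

vl = 16

VLMAX = VLEN×LMUL/SEW = 256×4/64 = 16
AVL=16 ≤ VLMAX=16, so vl = 16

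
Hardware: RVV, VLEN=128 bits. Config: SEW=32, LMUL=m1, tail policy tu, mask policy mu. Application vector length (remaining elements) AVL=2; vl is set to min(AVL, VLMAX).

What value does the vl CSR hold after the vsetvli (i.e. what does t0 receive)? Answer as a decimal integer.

vl = 2

VLMAX = VLEN×LMUL/SEW = 128×1/32 = 4
vl ← min(2, 4) = 2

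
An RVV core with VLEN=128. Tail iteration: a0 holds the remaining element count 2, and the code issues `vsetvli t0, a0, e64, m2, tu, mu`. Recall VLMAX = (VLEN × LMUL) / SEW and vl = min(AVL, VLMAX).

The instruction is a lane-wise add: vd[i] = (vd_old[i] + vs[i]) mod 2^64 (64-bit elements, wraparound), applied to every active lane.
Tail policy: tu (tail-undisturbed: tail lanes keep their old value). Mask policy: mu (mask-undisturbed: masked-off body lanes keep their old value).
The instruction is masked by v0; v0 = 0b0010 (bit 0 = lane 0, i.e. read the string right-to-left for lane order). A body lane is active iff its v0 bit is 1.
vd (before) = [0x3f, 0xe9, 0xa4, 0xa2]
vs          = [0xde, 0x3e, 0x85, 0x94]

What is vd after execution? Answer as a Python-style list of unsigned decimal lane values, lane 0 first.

vd = [63, 295, 164, 162]

lanes per group: 128·2/64 = 4
vl ← min(2, 4) = 2
vd[0] mask-off/keep -> 0x3f
vd[1] add(0xe9,0x3e) -> 0x127
vd[2] tail/keep -> 0xa4
vd[3] tail/keep -> 0xa2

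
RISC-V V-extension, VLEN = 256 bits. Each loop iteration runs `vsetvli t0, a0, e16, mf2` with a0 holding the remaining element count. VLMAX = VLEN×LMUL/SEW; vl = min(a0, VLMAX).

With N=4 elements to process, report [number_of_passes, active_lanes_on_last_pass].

VLMAX = (256 × 1/2) / 16 = 8 lanes
N=4: ⌈4/8⌉ = 1 iters; last vl = 4 − 0×8 = 4

[iterations, last_vl] = [1, 4]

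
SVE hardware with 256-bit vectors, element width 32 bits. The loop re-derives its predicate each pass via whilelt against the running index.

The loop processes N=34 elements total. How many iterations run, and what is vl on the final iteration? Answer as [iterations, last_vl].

256-bit reg / 32-bit elem → 8 lanes
34 elements at 8/iter → 5 passes, remainder 2 on the last

[iterations, last_vl] = [5, 2]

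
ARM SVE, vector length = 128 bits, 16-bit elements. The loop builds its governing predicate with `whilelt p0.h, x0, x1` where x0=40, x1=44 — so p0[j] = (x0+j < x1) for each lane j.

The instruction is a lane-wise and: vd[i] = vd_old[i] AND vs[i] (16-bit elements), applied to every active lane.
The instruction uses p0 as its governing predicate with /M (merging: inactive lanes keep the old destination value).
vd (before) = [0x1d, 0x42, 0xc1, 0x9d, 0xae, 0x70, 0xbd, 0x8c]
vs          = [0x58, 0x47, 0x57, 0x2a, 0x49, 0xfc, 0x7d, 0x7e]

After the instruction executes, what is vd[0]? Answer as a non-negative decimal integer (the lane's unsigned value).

vd[0] = 24

register lanes = 128/16 = 8
active while 40+j < 44, i.e. j ∈ [0,4) capped at 8 ⇒ 4
  i=0: and(0x1d,0x58) → 24
  i=1: and(0x42,0x47) → 66
  i=2: and(0xc1,0x57) → 65
  i=3: and(0x9d,0x2a) → 8
  i=4: tail/keep → 174
  i=5: tail/keep → 112
  i=6: tail/keep → 189
  i=7: tail/keep → 140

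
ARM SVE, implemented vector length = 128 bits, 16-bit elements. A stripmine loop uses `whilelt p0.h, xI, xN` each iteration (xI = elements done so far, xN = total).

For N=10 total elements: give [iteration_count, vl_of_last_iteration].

lane count: 128 div 16 = 8
10 elements at 8/iter → 2 passes, remainder 2 on the last

[iterations, last_vl] = [2, 2]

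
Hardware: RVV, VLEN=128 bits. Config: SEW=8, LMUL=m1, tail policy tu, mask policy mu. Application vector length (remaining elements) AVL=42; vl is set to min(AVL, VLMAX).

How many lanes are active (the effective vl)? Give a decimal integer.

vl = 16

lanes per group: 128·1/8 = 16
vl ← min(42, 16) = 16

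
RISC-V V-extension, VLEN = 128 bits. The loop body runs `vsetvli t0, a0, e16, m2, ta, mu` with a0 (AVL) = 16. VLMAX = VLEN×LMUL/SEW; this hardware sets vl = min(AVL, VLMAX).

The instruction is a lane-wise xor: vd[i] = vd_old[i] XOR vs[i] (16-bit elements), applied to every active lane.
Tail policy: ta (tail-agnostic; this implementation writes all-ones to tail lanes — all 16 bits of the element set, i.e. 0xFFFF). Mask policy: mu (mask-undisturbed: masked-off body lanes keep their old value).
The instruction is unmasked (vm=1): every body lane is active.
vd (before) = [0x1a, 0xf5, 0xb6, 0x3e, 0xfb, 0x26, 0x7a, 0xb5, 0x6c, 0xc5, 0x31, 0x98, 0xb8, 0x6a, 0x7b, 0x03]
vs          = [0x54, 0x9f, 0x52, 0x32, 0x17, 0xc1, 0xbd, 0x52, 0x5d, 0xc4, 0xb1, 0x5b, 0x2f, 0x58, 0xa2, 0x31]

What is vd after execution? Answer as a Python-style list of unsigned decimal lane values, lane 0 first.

vd = [78, 106, 228, 12, 236, 231, 199, 231, 49, 1, 128, 195, 151, 50, 217, 50]

VLMAX = (128 × 2) / 16 = 16 lanes
vl ← min(16, 16) = 16
  i=0: xor(0x1a,0x54) → 78
  i=1: xor(0xf5,0x9f) → 106
  i=2: xor(0xb6,0x52) → 228
  i=3: xor(0x3e,0x32) → 12
  i=4: xor(0xfb,0x17) → 236
  i=5: xor(0x26,0xc1) → 231
  i=6: xor(0x7a,0xbd) → 199
  i=7: xor(0xb5,0x52) → 231
  i=8: xor(0x6c,0x5d) → 49
  i=9: xor(0xc5,0xc4) → 1
  i=10: xor(0x31,0xb1) → 128
  i=11: xor(0x98,0x5b) → 195
  i=12: xor(0xb8,0x2f) → 151
  i=13: xor(0x6a,0x58) → 50
  i=14: xor(0x7b,0xa2) → 217
  i=15: xor(0x03,0x31) → 50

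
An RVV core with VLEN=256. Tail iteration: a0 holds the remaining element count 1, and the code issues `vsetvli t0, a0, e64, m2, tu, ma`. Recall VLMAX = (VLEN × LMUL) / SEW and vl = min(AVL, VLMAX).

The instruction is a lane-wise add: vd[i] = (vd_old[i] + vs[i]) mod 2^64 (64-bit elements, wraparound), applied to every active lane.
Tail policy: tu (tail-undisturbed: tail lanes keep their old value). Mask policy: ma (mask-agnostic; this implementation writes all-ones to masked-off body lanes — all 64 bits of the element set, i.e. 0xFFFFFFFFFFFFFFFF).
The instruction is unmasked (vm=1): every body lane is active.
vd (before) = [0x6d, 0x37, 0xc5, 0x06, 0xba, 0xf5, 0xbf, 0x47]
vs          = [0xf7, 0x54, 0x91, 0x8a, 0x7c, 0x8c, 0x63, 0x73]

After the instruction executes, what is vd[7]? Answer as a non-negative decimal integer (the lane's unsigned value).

vd[7] = 71

VLMAX = (256 × 2) / 64 = 8 lanes
vl = min(AVL, VLMAX) = min(1, 8) = 1
lane  0: add(0x6d,0xf7) ⇒ 0x164
lane  1: tail/keep ⇒ 0x37
lane  2: tail/keep ⇒ 0xc5
lane  3: tail/keep ⇒ 0x06
lane  4: tail/keep ⇒ 0xba
lane  5: tail/keep ⇒ 0xf5
lane  6: tail/keep ⇒ 0xbf
lane  7: tail/keep ⇒ 0x47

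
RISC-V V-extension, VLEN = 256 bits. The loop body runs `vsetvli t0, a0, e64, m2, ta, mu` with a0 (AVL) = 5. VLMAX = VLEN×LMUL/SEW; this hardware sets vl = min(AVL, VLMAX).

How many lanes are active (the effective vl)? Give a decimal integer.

VLMAX = (256 × 2) / 64 = 8 lanes
AVL=5 ≤ VLMAX=8, so vl = 5

vl = 5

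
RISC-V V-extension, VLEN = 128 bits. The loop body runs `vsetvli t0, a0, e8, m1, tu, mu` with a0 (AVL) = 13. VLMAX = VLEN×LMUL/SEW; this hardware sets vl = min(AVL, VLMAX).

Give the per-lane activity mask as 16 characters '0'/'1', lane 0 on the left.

VLMAX = (128 × 1) / 8 = 16 lanes
vl ← min(13, 16) = 13
bits (lane 0 leftmost): 1111111111111000

predicate = 1111111111111000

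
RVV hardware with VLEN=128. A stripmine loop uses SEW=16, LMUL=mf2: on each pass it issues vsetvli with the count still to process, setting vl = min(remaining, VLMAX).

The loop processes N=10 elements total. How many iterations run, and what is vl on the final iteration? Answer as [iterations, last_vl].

VLMAX = VLEN×LMUL/SEW = 128×1/2/16 = 4
N=10: ⌈10/4⌉ = 3 iters; last vl = 10 − 2×4 = 2

[iterations, last_vl] = [3, 2]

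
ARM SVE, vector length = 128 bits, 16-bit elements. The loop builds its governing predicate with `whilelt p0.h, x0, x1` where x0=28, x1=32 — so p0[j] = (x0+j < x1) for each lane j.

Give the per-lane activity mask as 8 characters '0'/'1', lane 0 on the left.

register lanes = 128/16 = 8
whilelt: lane j active iff 28+j < 32 → j < 4 → 4 active
bits (lane 0 leftmost): 11110000

predicate = 11110000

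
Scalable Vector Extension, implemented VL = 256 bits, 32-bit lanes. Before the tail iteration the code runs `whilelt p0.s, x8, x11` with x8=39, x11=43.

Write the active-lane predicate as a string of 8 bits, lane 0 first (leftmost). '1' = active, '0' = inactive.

register lanes = 256/32 = 8
p0[j] = (39+j < 43); true for j=0..3 → 4 lanes set
bits (lane 0 leftmost): 11110000

predicate = 11110000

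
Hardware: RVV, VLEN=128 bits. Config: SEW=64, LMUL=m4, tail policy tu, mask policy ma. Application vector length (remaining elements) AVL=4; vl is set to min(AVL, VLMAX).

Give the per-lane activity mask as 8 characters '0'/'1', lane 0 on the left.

VLMAX = VLEN×LMUL/SEW = 128×4/64 = 8
AVL=4 ≤ VLMAX=8, so vl = 4
bits (lane 0 leftmost): 11110000

predicate = 11110000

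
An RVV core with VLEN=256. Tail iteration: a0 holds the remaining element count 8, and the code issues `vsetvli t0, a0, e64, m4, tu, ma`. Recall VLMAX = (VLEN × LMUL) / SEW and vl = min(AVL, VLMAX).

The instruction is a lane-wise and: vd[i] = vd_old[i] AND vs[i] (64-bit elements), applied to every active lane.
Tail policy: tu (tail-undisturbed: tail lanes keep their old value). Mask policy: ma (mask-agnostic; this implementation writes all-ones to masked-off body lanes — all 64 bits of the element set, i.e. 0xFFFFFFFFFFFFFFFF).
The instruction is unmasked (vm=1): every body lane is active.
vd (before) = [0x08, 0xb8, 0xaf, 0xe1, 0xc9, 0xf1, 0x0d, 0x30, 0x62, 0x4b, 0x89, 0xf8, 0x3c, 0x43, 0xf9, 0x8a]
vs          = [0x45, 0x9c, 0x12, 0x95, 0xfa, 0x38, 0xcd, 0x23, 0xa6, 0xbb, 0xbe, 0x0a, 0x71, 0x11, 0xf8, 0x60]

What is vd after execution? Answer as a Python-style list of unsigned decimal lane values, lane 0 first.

VLMAX = VLEN×LMUL/SEW = 256×4/64 = 16
vl = min(AVL, VLMAX) = min(8, 16) = 8
  i=0: and(0x08,0x45) → 0
  i=1: and(0xb8,0x9c) → 152
  i=2: and(0xaf,0x12) → 2
  i=3: and(0xe1,0x95) → 129
  i=4: and(0xc9,0xfa) → 200
  i=5: and(0xf1,0x38) → 48
  i=6: and(0x0d,0xcd) → 13
  i=7: and(0x30,0x23) → 32
  i=8: tail/keep → 98
  i=9: tail/keep → 75
  i=10: tail/keep → 137
  i=11: tail/keep → 248
  i=12: tail/keep → 60
  i=13: tail/keep → 67
  i=14: tail/keep → 249
  i=15: tail/keep → 138

vd = [0, 152, 2, 129, 200, 48, 13, 32, 98, 75, 137, 248, 60, 67, 249, 138]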